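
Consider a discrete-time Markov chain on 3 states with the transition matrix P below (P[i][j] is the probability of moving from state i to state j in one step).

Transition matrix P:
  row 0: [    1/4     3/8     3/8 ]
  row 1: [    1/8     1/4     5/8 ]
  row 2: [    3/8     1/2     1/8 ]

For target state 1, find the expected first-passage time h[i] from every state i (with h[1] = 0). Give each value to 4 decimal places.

h = [2.4242, 0.0000, 2.1818]

First-step conditioning: h[1] = 0; for i ≠ 1, h[i] = 1 + Σ_k P[i][k]·h[k].
  h[0] = 1 + 1/4·h[0] + 3/8·h[2]
  h[2] = 1 + 3/8·h[0] + 1/8·h[2]
Solving the 2×2 linear system over states ≠ 1 gives exactly h = [80/33, 0, 24/11] (h[1] = 0 is the target).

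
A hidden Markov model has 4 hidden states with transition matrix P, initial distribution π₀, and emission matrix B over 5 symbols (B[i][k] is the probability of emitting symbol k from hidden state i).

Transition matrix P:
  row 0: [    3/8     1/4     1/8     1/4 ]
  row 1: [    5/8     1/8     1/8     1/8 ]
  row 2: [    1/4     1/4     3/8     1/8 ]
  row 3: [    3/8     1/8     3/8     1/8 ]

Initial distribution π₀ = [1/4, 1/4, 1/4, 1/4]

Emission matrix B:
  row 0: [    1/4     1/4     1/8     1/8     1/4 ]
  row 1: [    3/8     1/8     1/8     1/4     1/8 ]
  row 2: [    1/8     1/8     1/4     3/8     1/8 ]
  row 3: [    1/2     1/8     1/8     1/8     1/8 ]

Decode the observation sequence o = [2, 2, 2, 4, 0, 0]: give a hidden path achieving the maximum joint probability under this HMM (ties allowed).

t=0: δ = [3.125e-02, 3.125e-02, 6.250e-02, 3.125e-02]  (obs o_0=2)
t=1: δ = [2.441e-03, 1.953e-03, 5.859e-03, 9.766e-04]  ψ = [1, 2, 2, 0]  (obs o_1=2)
t=2: δ = [1.831e-04, 1.831e-04, 5.493e-04, 9.155e-05]  ψ = [2, 2, 2, 2]  (obs o_2=2)
t=3: δ = [3.433e-05, 1.717e-05, 2.575e-05, 8.583e-06]  ψ = [2, 2, 2, 2]  (obs o_3=4)
t=4: δ = [3.219e-06, 3.219e-06, 1.207e-06, 4.292e-06]  ψ = [0, 0, 2, 0]  (obs o_4=0)
t=5: δ = [5.029e-07, 3.017e-07, 2.012e-07, 4.023e-07]  ψ = [1, 0, 3, 0]  (obs o_5=0)
backtrack: best end state = 0; path = [2, 2, 2, 0, 1, 0]

path = [2, 2, 2, 0, 1, 0]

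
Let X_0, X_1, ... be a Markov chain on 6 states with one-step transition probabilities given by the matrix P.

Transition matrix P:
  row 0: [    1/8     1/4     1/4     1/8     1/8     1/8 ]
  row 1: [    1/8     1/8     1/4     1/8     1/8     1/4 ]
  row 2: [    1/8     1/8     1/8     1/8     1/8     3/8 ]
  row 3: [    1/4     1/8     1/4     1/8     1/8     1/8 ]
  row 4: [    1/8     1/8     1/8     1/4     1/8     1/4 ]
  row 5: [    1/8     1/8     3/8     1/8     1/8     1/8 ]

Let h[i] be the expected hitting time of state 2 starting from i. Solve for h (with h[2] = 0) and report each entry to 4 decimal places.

h = [3.9265, 3.8727, 0.0000, 3.9332, 4.3643, 3.4424]

First-step conditioning: h[2] = 0; for i ≠ 2, h[i] = 1 + Σ_k P[i][k]·h[k].
  h[0] = 1 + 1/8·h[0] + 1/4·h[1] + 1/8·h[3] + 1/8·h[4] + 1/8·h[5]
  h[1] = 1 + 1/8·h[0] + 1/8·h[1] + 1/8·h[3] + 1/8·h[4] + 1/4·h[5]
  h[3] = 1 + 1/4·h[0] + 1/8·h[1] + 1/8·h[3] + 1/8·h[4] + 1/8·h[5]
  h[4] = 1 + 1/8·h[0] + 1/8·h[1] + 1/4·h[3] + 1/8·h[4] + 1/4·h[5]
  h[5] = 1 + 1/8·h[0] + 1/8·h[1] + 1/8·h[3] + 1/8·h[4] + 1/8·h[5]
Solving the 5×5 linear system over states ≠ 2 gives exactly h = [37376/9519, 12288/3173, 0, 12480/3173, 13848/3173, 32768/9519] (h[2] = 0 is the target).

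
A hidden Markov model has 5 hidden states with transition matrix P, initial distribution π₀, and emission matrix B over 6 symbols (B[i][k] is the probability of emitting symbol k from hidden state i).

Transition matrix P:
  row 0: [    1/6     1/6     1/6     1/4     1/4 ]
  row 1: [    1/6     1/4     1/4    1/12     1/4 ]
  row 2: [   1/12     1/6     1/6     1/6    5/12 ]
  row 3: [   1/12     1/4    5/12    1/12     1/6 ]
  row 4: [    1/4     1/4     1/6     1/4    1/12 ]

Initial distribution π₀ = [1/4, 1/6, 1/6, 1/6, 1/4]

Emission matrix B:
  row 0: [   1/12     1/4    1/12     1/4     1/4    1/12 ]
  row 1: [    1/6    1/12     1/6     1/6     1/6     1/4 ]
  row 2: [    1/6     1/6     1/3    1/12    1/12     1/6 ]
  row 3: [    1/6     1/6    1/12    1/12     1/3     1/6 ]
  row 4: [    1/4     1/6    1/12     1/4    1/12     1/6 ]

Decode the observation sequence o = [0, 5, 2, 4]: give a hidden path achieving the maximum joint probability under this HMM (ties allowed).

t=0: δ = [2.083e-02, 2.778e-02, 2.778e-02, 2.778e-02, 6.250e-02]  (obs o_0=0)
t=1: δ = [1.302e-03, 3.906e-03, 1.929e-03, 2.604e-03, 1.929e-03]  ψ = [4, 4, 3, 4, 2]  (obs o_1=5)
t=2: δ = [5.425e-05, 1.628e-04, 3.617e-04, 4.019e-05, 8.138e-05]  ψ = [1, 1, 3, 4, 1]  (obs o_2=2)
t=3: δ = [7.535e-06, 1.005e-05, 5.023e-06, 2.009e-05, 1.256e-05]  ψ = [2, 2, 2, 2, 2]  (obs o_3=4)
backtrack: best end state = 3; path = [4, 3, 2, 3]

path = [4, 3, 2, 3]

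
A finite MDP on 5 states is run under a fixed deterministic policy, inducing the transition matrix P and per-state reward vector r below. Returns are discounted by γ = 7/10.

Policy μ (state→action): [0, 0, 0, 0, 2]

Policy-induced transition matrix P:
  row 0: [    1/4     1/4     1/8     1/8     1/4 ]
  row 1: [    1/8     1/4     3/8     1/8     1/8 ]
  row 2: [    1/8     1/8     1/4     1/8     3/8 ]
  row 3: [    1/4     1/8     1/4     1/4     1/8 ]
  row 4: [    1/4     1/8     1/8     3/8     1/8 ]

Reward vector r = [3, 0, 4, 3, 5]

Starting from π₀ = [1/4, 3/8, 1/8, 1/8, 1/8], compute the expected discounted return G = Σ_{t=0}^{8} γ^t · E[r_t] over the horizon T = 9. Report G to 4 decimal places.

t=0: π = [0.2500, 0.3750, 0.1250, 0.1250, 0.1250], E[r] = 2.2500, γ^t·E[r] = 2.250000, running G = 2.250000
t=1: π = [0.1875, 0.2031, 0.2500, 0.1719, 0.1875], E[r] = 3.0156, γ^t·E[r] = 2.110938, running G = 4.360938
t=2: π = [0.1934, 0.1738, 0.2285, 0.1934, 0.2109], E[r] = 3.1289, γ^t·E[r] = 1.533164, running G = 5.894102
t=3: π = [0.1997, 0.1709, 0.2212, 0.2019, 0.2063], E[r] = 3.1211, γ^t·E[r] = 1.070535, running G = 6.964637
t=4: π = [0.2010, 0.1713, 0.2206, 0.2018, 0.2053], E[r] = 3.1172, γ^t·E[r] = 0.748429, running G = 7.713066
t=5: π = [0.2010, 0.1715, 0.2206, 0.2015, 0.2053], E[r] = 3.1166, γ^t·E[r] = 0.523802, running G = 8.236868
t=6: π = [0.2010, 0.1716, 0.2207, 0.2015, 0.2053], E[r] = 3.1165, γ^t·E[r] = 0.366656, running G = 8.603524
t=7: π = [0.2010, 0.1716, 0.2207, 0.2015, 0.2053], E[r] = 3.1165, γ^t·E[r] = 0.256660, running G = 8.860183
t=8: π = [0.2010, 0.1716, 0.2207, 0.2015, 0.2053], E[r] = 3.1165, γ^t·E[r] = 0.179662, running G = 9.039845

G = 9.0398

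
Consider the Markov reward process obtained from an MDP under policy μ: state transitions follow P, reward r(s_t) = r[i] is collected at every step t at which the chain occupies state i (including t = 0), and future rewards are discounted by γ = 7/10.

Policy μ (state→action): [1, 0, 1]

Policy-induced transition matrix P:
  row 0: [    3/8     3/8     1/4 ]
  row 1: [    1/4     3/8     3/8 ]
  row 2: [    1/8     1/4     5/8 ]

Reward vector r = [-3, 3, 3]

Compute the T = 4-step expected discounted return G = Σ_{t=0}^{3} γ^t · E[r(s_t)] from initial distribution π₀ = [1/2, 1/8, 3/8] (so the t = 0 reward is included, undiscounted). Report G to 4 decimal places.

t=0: π = [0.5000, 0.1250, 0.3750], E[r] = 0.0000, γ^t·E[r] = 0.000000, running G = 0.000000
t=1: π = [0.2656, 0.3281, 0.4063], E[r] = 1.4063, γ^t·E[r] = 0.984375, running G = 0.984375
t=2: π = [0.2324, 0.3242, 0.4434], E[r] = 1.6055, γ^t·E[r] = 0.786680, running G = 1.771055
t=3: π = [0.2236, 0.3196, 0.4568], E[r] = 1.6582, γ^t·E[r] = 0.568764, running G = 2.339818

G = 2.3398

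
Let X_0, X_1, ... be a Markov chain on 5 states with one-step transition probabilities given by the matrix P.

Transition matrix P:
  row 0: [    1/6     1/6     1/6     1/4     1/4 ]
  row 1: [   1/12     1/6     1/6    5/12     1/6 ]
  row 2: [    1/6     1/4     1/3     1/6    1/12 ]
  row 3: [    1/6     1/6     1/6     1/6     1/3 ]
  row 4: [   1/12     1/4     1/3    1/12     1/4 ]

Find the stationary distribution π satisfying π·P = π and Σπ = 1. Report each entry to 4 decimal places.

π = [0.1321, 0.2044, 0.2420, 0.2112, 0.2102]

Balance equations π_j = Σ_i π_i·P[i][j]:
  π_0 = 1/6·π_0 + 1/12·π_1 + 1/6·π_2 + 1/6·π_3 + 1/12·π_4
  π_1 = 1/6·π_0 + 1/6·π_1 + 1/4·π_2 + 1/6·π_3 + 1/4·π_4
  π_2 = 1/6·π_0 + 1/6·π_1 + 1/3·π_2 + 1/6·π_3 + 1/3·π_4
  π_3 = 1/4·π_0 + 5/12·π_1 + 1/6·π_2 + 1/6·π_3 + 1/12·π_4
  normalize: π_0 + π_1 + π_2 + π_3 + π_4 = 1
Solving the linear system gives exactly π = [652/4935, 2017/9870, 2389/9870, 139/658, 415/1974].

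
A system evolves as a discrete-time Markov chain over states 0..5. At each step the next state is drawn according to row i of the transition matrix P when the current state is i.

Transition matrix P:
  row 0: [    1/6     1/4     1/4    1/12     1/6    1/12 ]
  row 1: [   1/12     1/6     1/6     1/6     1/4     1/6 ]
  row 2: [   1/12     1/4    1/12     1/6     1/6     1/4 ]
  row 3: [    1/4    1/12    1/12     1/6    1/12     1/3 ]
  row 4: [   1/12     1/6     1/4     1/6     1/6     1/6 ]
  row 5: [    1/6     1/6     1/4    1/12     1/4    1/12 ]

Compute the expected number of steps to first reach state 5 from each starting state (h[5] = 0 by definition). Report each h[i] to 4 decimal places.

First-step conditioning: h[5] = 0; for i ≠ 5, h[i] = 1 + Σ_k P[i][k]·h[k].
  h[0] = 1 + 1/6·h[0] + 1/4·h[1] + 1/4·h[2] + 1/12·h[3] + 1/6·h[4]
  h[1] = 1 + 1/12·h[0] + 1/6·h[1] + 1/6·h[2] + 1/6·h[3] + 1/4·h[4]
  h[2] = 1 + 1/12·h[0] + 1/4·h[1] + 1/12·h[2] + 1/6·h[3] + 1/6·h[4]
  h[3] = 1 + 1/4·h[0] + 1/12·h[1] + 1/12·h[2] + 1/6·h[3] + 1/12·h[4]
  h[4] = 1 + 1/12·h[0] + 1/6·h[1] + 1/4·h[2] + 1/6·h[3] + 1/6·h[4]
Solving the 5×5 linear system over states ≠ 5 gives exactly h = [300012/53743, 273360/53743, 252456/53743, 972/223, 271752/53743, 0] (h[5] = 0 is the target).

h = [5.5823, 5.0864, 4.6975, 4.3587, 5.0565, 0.0000]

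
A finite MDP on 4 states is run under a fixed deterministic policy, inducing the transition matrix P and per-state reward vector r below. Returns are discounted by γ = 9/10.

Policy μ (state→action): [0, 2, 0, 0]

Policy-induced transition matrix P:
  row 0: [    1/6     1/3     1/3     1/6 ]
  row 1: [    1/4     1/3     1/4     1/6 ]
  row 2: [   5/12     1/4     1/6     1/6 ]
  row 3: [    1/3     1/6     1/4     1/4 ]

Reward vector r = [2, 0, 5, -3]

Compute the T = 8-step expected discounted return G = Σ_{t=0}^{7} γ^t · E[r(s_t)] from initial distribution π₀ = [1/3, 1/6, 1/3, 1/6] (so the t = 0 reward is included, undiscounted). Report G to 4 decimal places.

G = 7.8734

t=0: π = [0.3333, 0.1667, 0.3333, 0.1667], E[r] = 1.8333, γ^t·E[r] = 1.833333, running G = 1.833333
t=1: π = [0.2917, 0.2778, 0.2500, 0.1806], E[r] = 1.2917, γ^t·E[r] = 1.162500, running G = 2.995833
t=2: π = [0.2824, 0.2824, 0.2535, 0.1817], E[r] = 1.2870, γ^t·E[r] = 1.042500, running G = 4.038333
t=3: π = [0.2839, 0.2819, 0.2524, 0.1818], E[r] = 1.2843, γ^t·E[r] = 0.936281, running G = 4.974615
t=4: π = [0.2836, 0.2820, 0.2526, 0.1818], E[r] = 1.2848, γ^t·E[r] = 0.842943, running G = 5.817558
t=5: π = [0.2836, 0.2820, 0.2526, 0.1818], E[r] = 1.2847, γ^t·E[r] = 0.758595, running G = 6.576153
t=6: π = [0.2836, 0.2820, 0.2526, 0.1818], E[r] = 1.2847, γ^t·E[r] = 0.682746, running G = 7.258899
t=7: π = [0.2836, 0.2820, 0.2526, 0.1818], E[r] = 1.2847, γ^t·E[r] = 0.614469, running G = 7.873368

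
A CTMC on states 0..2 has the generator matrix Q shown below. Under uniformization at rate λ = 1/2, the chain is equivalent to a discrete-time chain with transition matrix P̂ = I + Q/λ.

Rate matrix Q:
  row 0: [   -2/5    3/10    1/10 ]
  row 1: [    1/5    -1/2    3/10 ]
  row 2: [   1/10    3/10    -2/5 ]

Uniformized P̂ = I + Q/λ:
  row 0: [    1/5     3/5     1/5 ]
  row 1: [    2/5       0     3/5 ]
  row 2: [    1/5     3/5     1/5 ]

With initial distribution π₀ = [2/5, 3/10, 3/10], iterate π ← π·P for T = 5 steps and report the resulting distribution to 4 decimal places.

t=0: π = [0.4000, 0.3000, 0.3000]
t=1: π = [0.2600, 0.4200, 0.3200]
t=2: π = [0.2840, 0.3480, 0.3680]
t=3: π = [0.2696, 0.3912, 0.3392]
t=4: π = [0.2782, 0.3653, 0.3565]
t=5: π = [0.2731, 0.3808, 0.3461]

π = [0.2731, 0.3808, 0.3461]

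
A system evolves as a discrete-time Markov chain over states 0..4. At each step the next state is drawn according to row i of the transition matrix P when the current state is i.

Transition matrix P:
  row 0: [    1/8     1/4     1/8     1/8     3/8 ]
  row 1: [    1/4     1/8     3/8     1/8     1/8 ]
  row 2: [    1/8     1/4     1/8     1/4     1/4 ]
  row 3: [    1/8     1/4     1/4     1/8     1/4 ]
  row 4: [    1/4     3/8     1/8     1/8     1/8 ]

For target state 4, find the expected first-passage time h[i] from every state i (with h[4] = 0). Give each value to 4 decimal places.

h = [3.6259, 4.5468, 4.1439, 4.1439, 0.0000]

First-step conditioning: h[4] = 0; for i ≠ 4, h[i] = 1 + Σ_k P[i][k]·h[k].
  h[0] = 1 + 1/8·h[0] + 1/4·h[1] + 1/8·h[2] + 1/8·h[3]
  h[1] = 1 + 1/4·h[0] + 1/8·h[1] + 3/8·h[2] + 1/8·h[3]
  h[2] = 1 + 1/8·h[0] + 1/4·h[1] + 1/8·h[2] + 1/4·h[3]
  h[3] = 1 + 1/8·h[0] + 1/4·h[1] + 1/4·h[2] + 1/8·h[3]
Solving the 4×4 linear system over states ≠ 4 gives exactly h = [504/139, 632/139, 576/139, 576/139, 0] (h[4] = 0 is the target).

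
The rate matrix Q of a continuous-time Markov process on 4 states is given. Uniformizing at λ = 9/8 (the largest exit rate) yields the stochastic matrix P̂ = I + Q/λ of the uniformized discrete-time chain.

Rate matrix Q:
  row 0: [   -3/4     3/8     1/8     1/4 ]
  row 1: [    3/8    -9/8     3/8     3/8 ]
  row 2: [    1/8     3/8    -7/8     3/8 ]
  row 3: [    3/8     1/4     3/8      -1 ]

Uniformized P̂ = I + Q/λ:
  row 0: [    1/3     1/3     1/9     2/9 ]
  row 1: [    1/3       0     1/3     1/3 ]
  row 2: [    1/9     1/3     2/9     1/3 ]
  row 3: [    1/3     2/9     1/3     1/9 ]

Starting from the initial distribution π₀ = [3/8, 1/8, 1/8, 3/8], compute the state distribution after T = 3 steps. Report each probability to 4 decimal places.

π = [0.2802, 0.2296, 0.2443, 0.2459]

t=0: π = [0.3750, 0.1250, 0.1250, 0.3750]
t=1: π = [0.3056, 0.2500, 0.2361, 0.2083]
t=2: π = [0.2809, 0.2269, 0.2392, 0.2531]
t=3: π = [0.2802, 0.2296, 0.2443, 0.2459]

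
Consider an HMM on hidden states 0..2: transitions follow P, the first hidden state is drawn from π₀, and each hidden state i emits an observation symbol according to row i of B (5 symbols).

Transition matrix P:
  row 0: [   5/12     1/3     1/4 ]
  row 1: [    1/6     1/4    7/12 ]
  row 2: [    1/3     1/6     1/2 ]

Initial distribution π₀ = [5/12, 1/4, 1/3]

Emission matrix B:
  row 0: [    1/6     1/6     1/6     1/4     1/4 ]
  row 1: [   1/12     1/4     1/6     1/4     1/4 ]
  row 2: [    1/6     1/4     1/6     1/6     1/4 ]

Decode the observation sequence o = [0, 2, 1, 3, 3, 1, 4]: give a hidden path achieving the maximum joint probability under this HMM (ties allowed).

t=0: δ = [6.944e-02, 2.083e-02, 5.556e-02]  (obs o_0=0)
t=1: δ = [4.823e-03, 3.858e-03, 4.630e-03]  ψ = [0, 0, 2]  (obs o_1=2)
t=2: δ = [3.349e-04, 4.019e-04, 5.787e-04]  ψ = [0, 0, 2]  (obs o_2=1)
t=3: δ = [4.823e-05, 2.791e-05, 4.823e-05]  ψ = [2, 0, 2]  (obs o_3=3)
t=4: δ = [5.023e-06, 4.019e-06, 4.019e-06]  ψ = [0, 0, 2]  (obs o_4=3)
t=5: δ = [3.489e-07, 4.186e-07, 5.861e-07]  ψ = [0, 0, 1]  (obs o_5=1)
t=6: δ = [4.884e-08, 2.907e-08, 7.326e-08]  ψ = [2, 0, 2]  (obs o_6=4)
backtrack: best end state = 2; path = [2, 2, 2, 0, 1, 2, 2]

path = [2, 2, 2, 0, 1, 2, 2]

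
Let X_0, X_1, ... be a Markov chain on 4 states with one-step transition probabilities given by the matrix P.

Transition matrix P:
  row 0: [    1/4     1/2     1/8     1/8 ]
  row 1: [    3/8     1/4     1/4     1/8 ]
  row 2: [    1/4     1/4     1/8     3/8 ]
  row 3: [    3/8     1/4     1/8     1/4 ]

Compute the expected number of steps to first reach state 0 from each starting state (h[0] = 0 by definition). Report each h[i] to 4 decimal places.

h = [0.0000, 2.8571, 3.1648, 2.8132]

First-step conditioning: h[0] = 0; for i ≠ 0, h[i] = 1 + Σ_k P[i][k]·h[k].
  h[1] = 1 + 1/4·h[1] + 1/4·h[2] + 1/8·h[3]
  h[2] = 1 + 1/4·h[1] + 1/8·h[2] + 3/8·h[3]
  h[3] = 1 + 1/4·h[1] + 1/8·h[2] + 1/4·h[3]
Solving the 3×3 linear system over states ≠ 0 gives exactly h = [0, 20/7, 288/91, 256/91] (h[0] = 0 is the target).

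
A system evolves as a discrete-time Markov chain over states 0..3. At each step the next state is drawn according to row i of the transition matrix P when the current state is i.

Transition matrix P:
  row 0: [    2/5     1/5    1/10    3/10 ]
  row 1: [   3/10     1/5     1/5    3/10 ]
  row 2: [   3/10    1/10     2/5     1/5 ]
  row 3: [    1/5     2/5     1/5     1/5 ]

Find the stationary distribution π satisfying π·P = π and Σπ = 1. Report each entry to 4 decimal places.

Balance equations π_j = Σ_i π_i·P[i][j]:
  π_0 = 2/5·π_0 + 3/10·π_1 + 3/10·π_2 + 1/5·π_3
  π_1 = 1/5·π_0 + 1/5·π_1 + 1/10·π_2 + 2/5·π_3
  π_2 = 1/10·π_0 + 1/5·π_1 + 2/5·π_2 + 1/5·π_3
  normalize: π_0 + π_1 + π_2 + π_3 = 1
Solving the linear system gives exactly π = [242/793, 14/61, 168/793, 201/793].

π = [0.3052, 0.2295, 0.2119, 0.2535]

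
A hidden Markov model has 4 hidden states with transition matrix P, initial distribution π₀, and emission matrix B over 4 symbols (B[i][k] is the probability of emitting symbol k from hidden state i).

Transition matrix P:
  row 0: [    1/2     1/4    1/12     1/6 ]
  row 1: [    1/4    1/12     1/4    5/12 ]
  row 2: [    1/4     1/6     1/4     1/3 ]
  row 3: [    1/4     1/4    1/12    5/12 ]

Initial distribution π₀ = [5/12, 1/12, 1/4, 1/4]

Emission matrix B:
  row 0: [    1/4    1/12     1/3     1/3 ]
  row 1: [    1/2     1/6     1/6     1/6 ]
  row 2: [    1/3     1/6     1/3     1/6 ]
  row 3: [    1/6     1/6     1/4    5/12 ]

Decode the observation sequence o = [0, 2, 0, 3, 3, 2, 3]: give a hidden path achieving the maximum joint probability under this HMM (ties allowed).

t=0: δ = [1.042e-01, 4.167e-02, 8.333e-02, 4.167e-02]  (obs o_0=0)
t=1: δ = [1.736e-02, 4.340e-03, 6.944e-03, 6.944e-03]  ψ = [0, 0, 2, 2]  (obs o_1=2)
t=2: δ = [2.170e-03, 2.170e-03, 5.787e-04, 4.823e-04]  ψ = [0, 0, 2, 0]  (obs o_2=0)
t=3: δ = [3.617e-04, 9.042e-05, 9.042e-05, 3.768e-04]  ψ = [0, 0, 1, 1]  (obs o_3=3)
t=4: δ = [6.028e-05, 1.570e-05, 5.233e-06, 6.541e-05]  ψ = [0, 3, 3, 3]  (obs o_4=3)
t=5: δ = [1.005e-05, 2.725e-06, 1.817e-06, 6.814e-06]  ψ = [0, 3, 3, 3]  (obs o_5=2)
t=6: δ = [1.674e-06, 4.186e-07, 1.395e-07, 1.183e-06]  ψ = [0, 0, 0, 3]  (obs o_6=3)
backtrack: best end state = 0; path = [0, 0, 0, 0, 0, 0, 0]

path = [0, 0, 0, 0, 0, 0, 0]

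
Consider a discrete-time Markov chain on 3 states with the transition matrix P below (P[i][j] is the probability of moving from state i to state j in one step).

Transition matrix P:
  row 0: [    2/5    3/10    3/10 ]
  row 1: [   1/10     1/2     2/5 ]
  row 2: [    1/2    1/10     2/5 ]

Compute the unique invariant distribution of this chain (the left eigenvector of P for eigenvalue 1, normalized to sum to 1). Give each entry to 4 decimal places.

π = [0.3514, 0.2838, 0.3649]

Balance equations π_j = Σ_i π_i·P[i][j]:
  π_0 = 2/5·π_0 + 1/10·π_1 + 1/2·π_2
  π_1 = 3/10·π_0 + 1/2·π_1 + 1/10·π_2
  normalize: π_0 + π_1 + π_2 = 1
Solving the linear system gives exactly π = [13/37, 21/74, 27/74].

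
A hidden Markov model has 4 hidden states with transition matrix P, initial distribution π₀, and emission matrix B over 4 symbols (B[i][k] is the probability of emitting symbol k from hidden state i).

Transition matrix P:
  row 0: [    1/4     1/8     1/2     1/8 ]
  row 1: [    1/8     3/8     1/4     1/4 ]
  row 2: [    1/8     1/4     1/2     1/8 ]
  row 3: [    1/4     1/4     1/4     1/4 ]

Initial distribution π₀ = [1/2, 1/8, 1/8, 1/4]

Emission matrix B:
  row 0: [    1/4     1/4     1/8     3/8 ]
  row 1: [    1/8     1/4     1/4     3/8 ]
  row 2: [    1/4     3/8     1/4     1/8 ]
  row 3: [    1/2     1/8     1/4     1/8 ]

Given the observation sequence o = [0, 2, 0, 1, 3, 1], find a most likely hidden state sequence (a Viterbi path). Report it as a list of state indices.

path = [0, 2, 2, 2, 2, 2]

t=0: δ = [1.250e-01, 1.562e-02, 3.125e-02, 1.250e-01]  (obs o_0=0)
t=1: δ = [3.906e-03, 7.812e-03, 1.562e-02, 7.812e-03]  ψ = [0, 3, 0, 3]  (obs o_1=2)
t=2: δ = [4.883e-04, 4.883e-04, 1.953e-03, 9.766e-04]  ψ = [2, 2, 2, 1]  (obs o_2=0)
t=3: δ = [6.104e-05, 1.221e-04, 3.662e-04, 3.052e-05]  ψ = [2, 2, 2, 2]  (obs o_3=1)
t=4: δ = [1.717e-05, 3.433e-05, 2.289e-05, 5.722e-06]  ψ = [2, 2, 2, 2]  (obs o_4=3)
t=5: δ = [1.073e-06, 3.219e-06, 4.292e-06, 1.073e-06]  ψ = [0, 1, 2, 1]  (obs o_5=1)
backtrack: best end state = 2; path = [0, 2, 2, 2, 2, 2]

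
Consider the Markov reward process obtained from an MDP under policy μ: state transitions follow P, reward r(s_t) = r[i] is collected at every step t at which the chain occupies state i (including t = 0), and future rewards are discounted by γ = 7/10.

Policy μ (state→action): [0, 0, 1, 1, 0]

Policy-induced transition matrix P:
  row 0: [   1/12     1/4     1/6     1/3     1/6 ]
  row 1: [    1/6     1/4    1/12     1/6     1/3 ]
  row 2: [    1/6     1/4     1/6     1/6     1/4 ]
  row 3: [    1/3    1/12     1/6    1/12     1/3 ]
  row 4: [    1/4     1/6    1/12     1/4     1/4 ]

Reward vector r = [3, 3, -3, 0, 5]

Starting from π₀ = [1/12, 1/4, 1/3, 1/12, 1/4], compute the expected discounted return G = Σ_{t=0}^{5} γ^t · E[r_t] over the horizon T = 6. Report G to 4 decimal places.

G = 5.4666

t=0: π = [0.0833, 0.2500, 0.3333, 0.0833, 0.2500], E[r] = 1.2500, γ^t·E[r] = 1.250000, running G = 1.250000
t=1: π = [0.1944, 0.2153, 0.1250, 0.1944, 0.2708], E[r] = 2.2083, γ^t·E[r] = 1.545833, running G = 2.795833
t=2: π = [0.2054, 0.1950, 0.1262, 0.2054, 0.2679], E[r] = 2.1626, γ^t·E[r] = 1.059682, running G = 3.855515
t=3: π = [0.2061, 0.1934, 0.1281, 0.2061, 0.2663], E[r] = 2.1456, γ^t·E[r] = 0.735955, running G = 4.591470
t=4: π = [0.2060, 0.1935, 0.1284, 0.2060, 0.2661], E[r] = 2.1440, γ^t·E[r] = 0.514772, running G = 5.106241
t=5: π = [0.2060, 0.1935, 0.1284, 0.2060, 0.2661], E[r] = 2.1440, γ^t·E[r] = 0.360341, running G = 5.466583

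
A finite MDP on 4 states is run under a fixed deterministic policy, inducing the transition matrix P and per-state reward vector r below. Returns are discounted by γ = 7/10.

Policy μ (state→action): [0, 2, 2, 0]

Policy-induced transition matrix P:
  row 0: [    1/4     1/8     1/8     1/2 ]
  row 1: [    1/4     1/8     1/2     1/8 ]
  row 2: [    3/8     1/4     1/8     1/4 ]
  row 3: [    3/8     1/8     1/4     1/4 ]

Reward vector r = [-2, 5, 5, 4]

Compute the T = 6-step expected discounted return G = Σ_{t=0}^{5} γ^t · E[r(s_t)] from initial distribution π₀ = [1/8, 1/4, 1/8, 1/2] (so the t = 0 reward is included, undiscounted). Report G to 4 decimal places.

t=0: π = [0.1250, 0.2500, 0.1250, 0.5000], E[r] = 3.6250, γ^t·E[r] = 3.625000, running G = 3.625000
t=1: π = [0.3281, 0.1406, 0.2813, 0.2500], E[r] = 2.4531, γ^t·E[r] = 1.717188, running G = 5.342188
t=2: π = [0.3164, 0.1602, 0.2090, 0.3145], E[r] = 2.4707, γ^t·E[r] = 1.210645, running G = 6.552832
t=3: π = [0.3154, 0.1511, 0.2244, 0.3091], E[r] = 2.4829, γ^t·E[r] = 0.851638, running G = 7.404470
t=4: π = [0.3167, 0.1530, 0.2203, 0.3100], E[r] = 2.4733, γ^t·E[r] = 0.593831, running G = 7.998302
t=5: π = [0.3163, 0.1525, 0.2211, 0.3100], E[r] = 2.4760, γ^t·E[r] = 0.416136, running G = 8.414438

G = 8.4144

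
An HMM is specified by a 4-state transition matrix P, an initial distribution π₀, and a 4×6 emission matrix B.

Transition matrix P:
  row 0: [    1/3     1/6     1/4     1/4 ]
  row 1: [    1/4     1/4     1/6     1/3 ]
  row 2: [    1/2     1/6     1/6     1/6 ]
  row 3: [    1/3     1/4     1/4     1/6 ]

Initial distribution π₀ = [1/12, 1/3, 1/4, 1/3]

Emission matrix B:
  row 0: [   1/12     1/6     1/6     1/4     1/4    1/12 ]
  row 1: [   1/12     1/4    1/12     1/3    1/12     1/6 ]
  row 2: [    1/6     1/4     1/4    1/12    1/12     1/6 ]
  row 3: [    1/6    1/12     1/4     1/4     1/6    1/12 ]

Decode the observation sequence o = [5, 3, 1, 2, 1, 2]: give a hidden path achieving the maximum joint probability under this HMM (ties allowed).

path = [2, 0, 2, 0, 2, 0]

t=0: δ = [6.944e-03, 5.556e-02, 4.167e-02, 2.778e-02]  (obs o_0=5)
t=1: δ = [5.208e-03, 4.630e-03, 7.716e-04, 4.630e-03]  ψ = [2, 1, 1, 1]  (obs o_1=3)
t=2: δ = [2.894e-04, 2.894e-04, 3.255e-04, 1.286e-04]  ψ = [0, 1, 0, 1]  (obs o_2=1)
t=3: δ = [2.713e-05, 6.028e-06, 1.808e-05, 2.411e-05]  ψ = [2, 1, 0, 1]  (obs o_3=2)
t=4: δ = [1.507e-06, 1.507e-06, 1.695e-06, 5.651e-07]  ψ = [0, 3, 0, 0]  (obs o_4=1)
t=5: δ = [1.413e-07, 3.140e-08, 9.419e-08, 1.256e-07]  ψ = [2, 1, 0, 1]  (obs o_5=2)
backtrack: best end state = 0; path = [2, 0, 2, 0, 2, 0]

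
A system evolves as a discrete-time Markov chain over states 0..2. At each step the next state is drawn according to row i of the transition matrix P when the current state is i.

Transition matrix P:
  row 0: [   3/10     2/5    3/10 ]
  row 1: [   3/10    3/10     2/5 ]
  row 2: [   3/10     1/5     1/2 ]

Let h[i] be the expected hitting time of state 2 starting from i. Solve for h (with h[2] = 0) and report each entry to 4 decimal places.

First-step conditioning: h[2] = 0; for i ≠ 2, h[i] = 1 + Σ_k P[i][k]·h[k].
  h[0] = 1 + 3/10·h[0] + 2/5·h[1]
  h[1] = 1 + 3/10·h[0] + 3/10·h[1]
Solving the 2×2 linear system over states ≠ 2 gives exactly h = [110/37, 100/37, 0] (h[2] = 0 is the target).

h = [2.9730, 2.7027, 0.0000]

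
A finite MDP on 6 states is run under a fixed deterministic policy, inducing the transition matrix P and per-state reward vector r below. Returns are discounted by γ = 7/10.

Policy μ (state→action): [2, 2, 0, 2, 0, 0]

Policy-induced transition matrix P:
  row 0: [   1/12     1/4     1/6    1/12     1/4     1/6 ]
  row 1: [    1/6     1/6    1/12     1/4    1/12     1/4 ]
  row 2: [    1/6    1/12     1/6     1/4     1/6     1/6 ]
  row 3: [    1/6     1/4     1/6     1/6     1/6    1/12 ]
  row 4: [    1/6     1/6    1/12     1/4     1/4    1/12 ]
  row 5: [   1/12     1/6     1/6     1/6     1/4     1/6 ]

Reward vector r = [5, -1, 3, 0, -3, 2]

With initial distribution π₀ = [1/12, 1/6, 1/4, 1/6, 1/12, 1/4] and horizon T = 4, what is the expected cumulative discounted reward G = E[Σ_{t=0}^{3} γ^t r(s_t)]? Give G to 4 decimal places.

G = 2.3019

t=0: π = [0.0833, 0.1667, 0.2500, 0.1667, 0.0833, 0.2500], E[r] = 1.2500, γ^t·E[r] = 1.250000, running G = 1.250000
t=1: π = [0.1389, 0.1667, 0.1458, 0.2014, 0.1875, 0.1597], E[r] = 0.7222, γ^t·E[r] = 0.505556, running G = 1.755556
t=2: π = [0.1418, 0.1829, 0.1372, 0.1968, 0.1933, 0.1481], E[r] = 0.6539, γ^t·E[r] = 0.320428, running G = 2.075984
t=3: π = [0.1425, 0.1834, 0.1353, 0.1976, 0.1917, 0.1494], E[r] = 0.6588, γ^t·E[r] = 0.225954, running G = 2.301938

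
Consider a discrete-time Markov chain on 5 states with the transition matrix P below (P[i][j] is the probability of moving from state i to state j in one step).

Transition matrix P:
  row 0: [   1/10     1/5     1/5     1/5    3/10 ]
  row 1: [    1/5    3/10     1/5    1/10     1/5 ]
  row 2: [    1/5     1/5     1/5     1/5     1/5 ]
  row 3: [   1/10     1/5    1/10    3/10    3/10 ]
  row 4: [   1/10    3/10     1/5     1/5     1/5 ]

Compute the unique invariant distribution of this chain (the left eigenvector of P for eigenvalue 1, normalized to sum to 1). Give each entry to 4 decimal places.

π = [0.1429, 0.2482, 0.1805, 0.1946, 0.2338]

Balance equations π_j = Σ_i π_i·P[i][j]:
  π_0 = 1/10·π_0 + 1/5·π_1 + 1/5·π_2 + 1/10·π_3 + 1/10·π_4
  π_1 = 1/5·π_0 + 3/10·π_1 + 1/5·π_2 + 1/5·π_3 + 3/10·π_4
  π_2 = 1/5·π_0 + 1/5·π_1 + 1/5·π_2 + 1/10·π_3 + 1/5·π_4
  π_3 = 1/5·π_0 + 1/10·π_1 + 1/5·π_2 + 3/10·π_3 + 1/5·π_4
  normalize: π_0 + π_1 + π_2 + π_3 + π_4 = 1
Solving the linear system gives exactly π = [1286/9001, 2234/9001, 1625/9001, 1752/9001, 2104/9001].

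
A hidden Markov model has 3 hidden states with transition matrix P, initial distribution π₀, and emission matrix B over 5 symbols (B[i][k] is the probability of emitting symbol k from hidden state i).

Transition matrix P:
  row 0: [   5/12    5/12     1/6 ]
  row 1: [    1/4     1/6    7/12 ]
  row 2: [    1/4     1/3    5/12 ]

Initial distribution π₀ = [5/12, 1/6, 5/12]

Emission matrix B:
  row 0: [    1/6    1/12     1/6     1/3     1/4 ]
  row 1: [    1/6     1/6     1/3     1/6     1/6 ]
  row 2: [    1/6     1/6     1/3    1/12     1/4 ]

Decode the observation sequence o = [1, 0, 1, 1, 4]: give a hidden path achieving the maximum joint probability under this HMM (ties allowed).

t=0: δ = [3.472e-02, 2.778e-02, 6.944e-02]  (obs o_0=1)
t=1: δ = [2.894e-03, 3.858e-03, 4.823e-03]  ψ = [2, 2, 2]  (obs o_1=0)
t=2: δ = [1.005e-04, 2.679e-04, 3.751e-04]  ψ = [0, 2, 1]  (obs o_2=1)
t=3: δ = [7.814e-06, 2.084e-05, 2.605e-05]  ψ = [2, 2, 1]  (obs o_3=1)
t=4: δ = [1.628e-06, 1.447e-06, 3.039e-06]  ψ = [2, 2, 1]  (obs o_4=4)
backtrack: best end state = 2; path = [2, 1, 2, 1, 2]

path = [2, 1, 2, 1, 2]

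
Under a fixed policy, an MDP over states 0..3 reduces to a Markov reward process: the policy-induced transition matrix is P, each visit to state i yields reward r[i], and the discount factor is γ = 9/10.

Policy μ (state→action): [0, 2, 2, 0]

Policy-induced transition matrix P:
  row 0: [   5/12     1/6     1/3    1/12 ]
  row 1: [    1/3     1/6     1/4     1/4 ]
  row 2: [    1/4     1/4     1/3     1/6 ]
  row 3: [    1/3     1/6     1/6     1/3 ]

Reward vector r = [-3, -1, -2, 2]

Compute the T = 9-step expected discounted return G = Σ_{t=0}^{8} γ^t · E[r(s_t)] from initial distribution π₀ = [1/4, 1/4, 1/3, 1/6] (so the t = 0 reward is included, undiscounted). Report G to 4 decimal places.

t=0: π = [0.2500, 0.2500, 0.3333, 0.1667], E[r] = -1.3333, γ^t·E[r] = -1.333333, running G = -1.333333
t=1: π = [0.3264, 0.1944, 0.2847, 0.1944], E[r] = -1.3542, γ^t·E[r] = -1.218750, running G = -2.552083
t=2: π = [0.3368, 0.1904, 0.2847, 0.1881], E[r] = -1.3941, γ^t·E[r] = -1.129219, running G = -3.681302
t=3: π = [0.3377, 0.1904, 0.2861, 0.1858], E[r] = -1.4040, γ^t·E[r] = -1.023539, running G = -4.704841
t=4: π = [0.3376, 0.1905, 0.2865, 0.1854], E[r] = -1.4057, γ^t·E[r] = -0.922261, running G = -5.627102
t=5: π = [0.3376, 0.1905, 0.2866, 0.1853], E[r] = -1.4059, γ^t·E[r] = -0.830141, running G = -6.457243
t=6: π = [0.3376, 0.1905, 0.2866, 0.1853], E[r] = -1.4059, γ^t·E[r] = -0.747130, running G = -7.204373
t=7: π = [0.3376, 0.1905, 0.2866, 0.1853], E[r] = -1.4059, γ^t·E[r] = -0.672415, running G = -7.876788
t=8: π = [0.3376, 0.1905, 0.2866, 0.1853], E[r] = -1.4059, γ^t·E[r] = -0.605173, running G = -8.481961

G = -8.4820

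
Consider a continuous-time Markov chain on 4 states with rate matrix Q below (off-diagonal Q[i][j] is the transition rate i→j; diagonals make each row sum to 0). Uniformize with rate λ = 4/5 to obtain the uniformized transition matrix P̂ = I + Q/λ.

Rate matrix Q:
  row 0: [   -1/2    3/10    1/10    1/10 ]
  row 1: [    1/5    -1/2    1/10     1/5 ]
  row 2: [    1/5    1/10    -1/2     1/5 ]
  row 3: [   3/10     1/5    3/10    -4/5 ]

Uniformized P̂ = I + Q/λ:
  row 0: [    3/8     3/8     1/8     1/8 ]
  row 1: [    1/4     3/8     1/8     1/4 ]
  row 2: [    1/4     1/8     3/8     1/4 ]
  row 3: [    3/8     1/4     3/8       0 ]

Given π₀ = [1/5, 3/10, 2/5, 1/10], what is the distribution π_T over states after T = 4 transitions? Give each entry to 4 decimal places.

t=0: π = [0.2000, 0.3000, 0.4000, 0.1000]
t=1: π = [0.2875, 0.2625, 0.2500, 0.2000]
t=2: π = [0.3109, 0.2875, 0.2375, 0.1641]
t=3: π = [0.3094, 0.2951, 0.2254, 0.1701]
t=4: π = [0.3099, 0.2974, 0.2239, 0.1688]

π = [0.3099, 0.2974, 0.2239, 0.1688]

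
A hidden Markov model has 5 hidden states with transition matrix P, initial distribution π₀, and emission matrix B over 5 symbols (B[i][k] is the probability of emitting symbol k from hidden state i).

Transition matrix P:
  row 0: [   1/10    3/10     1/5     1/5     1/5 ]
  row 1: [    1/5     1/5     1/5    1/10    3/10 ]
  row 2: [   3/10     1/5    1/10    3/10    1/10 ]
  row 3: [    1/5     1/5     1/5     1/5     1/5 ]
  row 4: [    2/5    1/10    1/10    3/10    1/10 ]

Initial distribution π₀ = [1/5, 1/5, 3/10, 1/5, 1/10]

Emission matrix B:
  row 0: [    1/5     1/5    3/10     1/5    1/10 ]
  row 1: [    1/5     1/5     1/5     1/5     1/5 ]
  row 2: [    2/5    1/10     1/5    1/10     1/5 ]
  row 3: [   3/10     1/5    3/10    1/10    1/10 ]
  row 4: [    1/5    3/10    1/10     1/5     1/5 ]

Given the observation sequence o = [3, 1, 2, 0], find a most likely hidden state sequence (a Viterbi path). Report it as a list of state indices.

path = [1, 4, 0, 2]

t=0: δ = [4.000e-02, 4.000e-02, 3.000e-02, 2.000e-02, 2.000e-02]  (obs o_0=3)
t=1: δ = [1.800e-03, 2.400e-03, 8.000e-04, 1.800e-03, 3.600e-03]  ψ = [2, 0, 0, 2, 1]  (obs o_1=1)
t=2: δ = [4.320e-04, 1.080e-04, 9.600e-05, 3.240e-04, 7.200e-05]  ψ = [4, 0, 1, 4, 1]  (obs o_2=2)
t=3: δ = [1.296e-05, 2.592e-05, 3.456e-05, 2.592e-05, 1.728e-05]  ψ = [3, 0, 0, 0, 0]  (obs o_3=0)
backtrack: best end state = 2; path = [1, 4, 0, 2]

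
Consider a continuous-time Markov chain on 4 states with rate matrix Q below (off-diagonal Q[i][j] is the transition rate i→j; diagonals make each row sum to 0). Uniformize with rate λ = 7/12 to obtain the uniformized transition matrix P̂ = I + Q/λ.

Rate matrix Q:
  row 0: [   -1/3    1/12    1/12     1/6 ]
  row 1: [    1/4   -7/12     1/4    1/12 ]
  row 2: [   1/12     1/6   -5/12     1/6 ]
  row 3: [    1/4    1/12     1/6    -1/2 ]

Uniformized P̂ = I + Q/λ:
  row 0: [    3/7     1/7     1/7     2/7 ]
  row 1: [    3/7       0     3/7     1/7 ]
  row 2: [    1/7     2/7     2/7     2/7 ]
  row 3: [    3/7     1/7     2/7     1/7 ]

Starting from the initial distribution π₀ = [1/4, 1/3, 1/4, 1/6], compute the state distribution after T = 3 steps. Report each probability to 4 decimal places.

t=0: π = [0.2500, 0.3333, 0.2500, 0.1667]
t=1: π = [0.3571, 0.1310, 0.2976, 0.2143]
t=2: π = [0.3435, 0.1667, 0.2534, 0.2364]
t=3: π = [0.3562, 0.1552, 0.2604, 0.2281]

π = [0.3562, 0.1552, 0.2604, 0.2281]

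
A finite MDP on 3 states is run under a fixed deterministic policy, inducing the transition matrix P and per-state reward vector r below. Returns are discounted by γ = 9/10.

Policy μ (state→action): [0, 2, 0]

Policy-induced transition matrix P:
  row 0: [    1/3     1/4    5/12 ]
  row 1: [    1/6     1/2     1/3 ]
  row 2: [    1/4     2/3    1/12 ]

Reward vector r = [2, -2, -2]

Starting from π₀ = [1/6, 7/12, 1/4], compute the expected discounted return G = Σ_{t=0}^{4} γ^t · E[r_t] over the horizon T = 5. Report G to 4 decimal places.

G = -4.7527

t=0: π = [0.1667, 0.5833, 0.2500], E[r] = -1.3333, γ^t·E[r] = -1.333333, running G = -1.333333
t=1: π = [0.2153, 0.5000, 0.2847], E[r] = -1.1389, γ^t·E[r] = -1.025000, running G = -2.358333
t=2: π = [0.2263, 0.4936, 0.2801], E[r] = -1.0949, γ^t·E[r] = -0.886875, running G = -3.245208
t=3: π = [0.2277, 0.4901, 0.2822], E[r] = -1.0891, γ^t·E[r] = -0.793969, running G = -4.039177
t=4: π = [0.2281, 0.4901, 0.2818], E[r] = -1.0875, γ^t·E[r] = -0.713486, running G = -4.752663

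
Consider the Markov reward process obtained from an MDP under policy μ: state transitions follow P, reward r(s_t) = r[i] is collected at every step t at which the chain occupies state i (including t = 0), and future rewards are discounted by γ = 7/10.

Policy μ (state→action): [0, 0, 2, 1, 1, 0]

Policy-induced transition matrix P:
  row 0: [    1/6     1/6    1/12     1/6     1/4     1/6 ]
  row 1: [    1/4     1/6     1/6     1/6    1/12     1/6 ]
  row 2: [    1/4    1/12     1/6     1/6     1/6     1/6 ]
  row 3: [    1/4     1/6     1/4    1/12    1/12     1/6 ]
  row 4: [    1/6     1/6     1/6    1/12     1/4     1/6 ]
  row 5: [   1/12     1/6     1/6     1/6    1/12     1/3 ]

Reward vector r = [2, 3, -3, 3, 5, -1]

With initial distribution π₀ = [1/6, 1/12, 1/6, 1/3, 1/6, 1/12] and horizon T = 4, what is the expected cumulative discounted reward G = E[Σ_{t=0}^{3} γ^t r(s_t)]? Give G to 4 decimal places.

t=0: π = [0.1667, 0.0833, 0.1667, 0.3333, 0.1667, 0.0833], E[r] = 1.8333, γ^t·E[r] = 1.833333, running G = 1.833333
t=1: π = [0.2083, 0.1528, 0.1806, 0.1250, 0.1528, 0.1806], E[r] = 1.2917, γ^t·E[r] = 0.904167, running G = 2.737500
t=2: π = [0.1898, 0.1516, 0.1597, 0.1435, 0.1586, 0.1968], E[r] = 1.3819, γ^t·E[r] = 0.677153, running G = 3.414653
t=3: π = [0.1882, 0.1534, 0.1628, 0.1415, 0.1547, 0.1995], E[r] = 1.3465, γ^t·E[r] = 0.461866, running G = 3.876518

G = 3.8765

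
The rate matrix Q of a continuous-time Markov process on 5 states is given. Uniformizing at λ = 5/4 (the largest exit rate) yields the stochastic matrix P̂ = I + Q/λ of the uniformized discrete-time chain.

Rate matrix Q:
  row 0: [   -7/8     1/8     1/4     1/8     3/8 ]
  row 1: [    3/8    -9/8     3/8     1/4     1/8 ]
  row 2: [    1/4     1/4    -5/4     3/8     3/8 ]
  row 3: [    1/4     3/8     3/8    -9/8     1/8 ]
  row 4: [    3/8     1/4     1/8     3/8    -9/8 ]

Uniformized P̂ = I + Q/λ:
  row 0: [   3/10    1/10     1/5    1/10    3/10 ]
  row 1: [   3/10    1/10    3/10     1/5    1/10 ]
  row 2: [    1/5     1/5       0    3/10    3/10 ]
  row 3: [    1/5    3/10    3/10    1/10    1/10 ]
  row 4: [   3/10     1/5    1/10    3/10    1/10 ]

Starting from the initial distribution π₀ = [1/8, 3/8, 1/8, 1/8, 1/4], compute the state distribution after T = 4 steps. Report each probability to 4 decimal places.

π = [0.2626, 0.1755, 0.1819, 0.1912, 0.1887]

t=0: π = [0.1250, 0.3750, 0.1250, 0.1250, 0.2500]
t=1: π = [0.2750, 0.1625, 0.2000, 0.2125, 0.1500]
t=2: π = [0.2588, 0.1775, 0.1825, 0.1863, 0.1950]
t=3: π = [0.2631, 0.1750, 0.1804, 0.1933, 0.1883]
t=4: π = [0.2626, 0.1755, 0.1819, 0.1912, 0.1887]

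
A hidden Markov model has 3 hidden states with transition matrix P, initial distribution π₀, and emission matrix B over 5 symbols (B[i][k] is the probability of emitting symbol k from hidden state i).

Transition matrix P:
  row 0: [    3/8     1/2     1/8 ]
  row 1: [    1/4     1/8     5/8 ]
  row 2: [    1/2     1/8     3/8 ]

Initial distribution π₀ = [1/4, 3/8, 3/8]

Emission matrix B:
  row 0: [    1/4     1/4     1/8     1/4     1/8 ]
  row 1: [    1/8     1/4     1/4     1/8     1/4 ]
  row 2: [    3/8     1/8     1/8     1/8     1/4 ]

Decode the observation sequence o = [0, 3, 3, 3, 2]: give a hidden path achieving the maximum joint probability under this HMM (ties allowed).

t=0: δ = [6.250e-02, 4.688e-02, 1.406e-01]  (obs o_0=0)
t=1: δ = [1.758e-02, 3.906e-03, 6.592e-03]  ψ = [2, 0, 2]  (obs o_1=3)
t=2: δ = [1.648e-03, 1.099e-03, 3.090e-04]  ψ = [0, 0, 2]  (obs o_2=3)
t=3: δ = [1.545e-04, 1.030e-04, 8.583e-05]  ψ = [0, 0, 1]  (obs o_3=3)
t=4: δ = [7.242e-06, 1.931e-05, 8.047e-06]  ψ = [0, 0, 1]  (obs o_4=2)
backtrack: best end state = 1; path = [2, 0, 0, 0, 1]

path = [2, 0, 0, 0, 1]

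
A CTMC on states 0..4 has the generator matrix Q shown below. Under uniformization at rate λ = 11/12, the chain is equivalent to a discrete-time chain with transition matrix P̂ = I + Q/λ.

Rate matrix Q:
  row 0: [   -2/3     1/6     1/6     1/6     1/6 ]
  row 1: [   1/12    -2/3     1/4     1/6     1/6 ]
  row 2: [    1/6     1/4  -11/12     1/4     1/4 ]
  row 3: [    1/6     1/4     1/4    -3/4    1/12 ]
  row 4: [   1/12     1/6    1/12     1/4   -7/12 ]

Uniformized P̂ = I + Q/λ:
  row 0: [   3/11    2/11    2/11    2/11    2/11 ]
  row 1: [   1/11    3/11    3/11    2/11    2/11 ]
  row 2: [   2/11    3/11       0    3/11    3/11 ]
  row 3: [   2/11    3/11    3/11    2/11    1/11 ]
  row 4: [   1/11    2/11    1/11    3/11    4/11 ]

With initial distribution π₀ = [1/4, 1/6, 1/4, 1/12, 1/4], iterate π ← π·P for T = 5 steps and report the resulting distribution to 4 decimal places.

t=0: π = [0.2500, 0.1667, 0.2500, 0.0833, 0.2500]
t=1: π = [0.1667, 0.2273, 0.1364, 0.2273, 0.2424]
t=2: π = [0.1543, 0.2355, 0.1763, 0.2163, 0.2176]
t=3: π = [0.1546, 0.2389, 0.1710, 0.2176, 0.2178]
t=4: π = [0.1544, 0.2389, 0.1724, 0.2172, 0.2172]
t=5: π = [0.1544, 0.2390, 0.1722, 0.2172, 0.2172]

π = [0.1544, 0.2390, 0.1722, 0.2172, 0.2172]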